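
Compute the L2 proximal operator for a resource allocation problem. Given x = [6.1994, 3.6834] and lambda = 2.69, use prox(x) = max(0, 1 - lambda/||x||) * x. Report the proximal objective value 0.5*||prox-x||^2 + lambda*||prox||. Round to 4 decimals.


Step 1: Compute ||x||.
||x|| = 7.2111
Step 2: Compute scaling factor.
scale = max(0, 1 - 2.69/7.2111) = 0.627
Step 3: prox(x) = [3.8868, 2.3094]
||prox(x)|| = 4.5211
Step 4: Proximal objective.
0.5*||prox-x||^2 = 3.6181
lambda*||prox|| = 12.1618
Total = 15.7798


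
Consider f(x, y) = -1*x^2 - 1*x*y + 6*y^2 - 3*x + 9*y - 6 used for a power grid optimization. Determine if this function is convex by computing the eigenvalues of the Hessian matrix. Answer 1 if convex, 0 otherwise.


The Hessian of f(x,y) = -1*x^2 - 1*x*y + 6*y^2 - 3*x + 9*y - 6 is:
H = [[-2, -1], [-1, 12]]
Trace = -2 + 12 = 10
Determinant = -2*12 - (-1)^2 = -25
Discriminant = (10)^2 - 4*-25 = 200.0
Eigenvalues: lambda_1 = -2.0711, lambda_2 = 12.0711
The function is not convex.

0


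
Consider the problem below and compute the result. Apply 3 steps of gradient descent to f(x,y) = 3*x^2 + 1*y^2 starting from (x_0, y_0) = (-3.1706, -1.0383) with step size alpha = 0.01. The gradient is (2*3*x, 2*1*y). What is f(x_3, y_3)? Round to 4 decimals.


Gradient descent on f(x,y) = 3*x^2 + 1*y^2.
Starting point: (-3.1706, -1.0383), alpha = 0.01
Step 1: grad_x = 2*3*-3.1706 = -19.0236, grad_y = 2*1*-1.0383 = -2.0766
  x_1 = -3.1706 - 0.01*-19.0236 = -2.9804
  y_1 = -1.0383 - 0.01*-2.0766 = -1.0175
Step 2: grad_x = 2*3*-2.9804 = -17.8822, grad_y = 2*1*-1.0175 = -2.0351
  x_2 = -2.9804 - 0.01*-17.8822 = -2.8015
  y_2 = -1.0175 - 0.01*-2.0351 = -0.9972
Step 3: grad_x = 2*3*-2.8015 = -16.8093, grad_y = 2*1*-0.9972 = -1.9944
  x_3 = -2.8015 - 0.01*-16.8093 = -2.6334
  y_3 = -0.9972 - 0.01*-1.9944 = -0.9772
f(-2.6334, -0.9772) = 3*(-2.6334)^2 + 1*(-0.9772)^2 = 21.7602


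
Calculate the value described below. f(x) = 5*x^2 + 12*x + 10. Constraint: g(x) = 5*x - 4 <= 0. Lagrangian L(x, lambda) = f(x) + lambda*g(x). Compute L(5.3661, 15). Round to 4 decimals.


Step 1: Evaluate f(x).
f(5.3661) = 5*5.3661^2 + 12*5.3661 + 10 = 218.3683
Step 2: Evaluate g(x).
g(5.3661) = 5*5.3661 - 4 = 22.8305
Step 3: Compute Lagrangian.
L = 218.3683 + 15*22.8305 = 560.8258


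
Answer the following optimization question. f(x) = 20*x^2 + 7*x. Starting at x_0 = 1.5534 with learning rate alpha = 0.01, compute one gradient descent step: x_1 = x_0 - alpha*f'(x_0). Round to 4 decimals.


We compute the gradient at x_0 and apply the update.
f'(x) = 40*x + 7
f'(1.5534) = 40*1.5534 + 7 = 69.136
x_1 = 1.5534 - 0.01*69.136 = 0.862


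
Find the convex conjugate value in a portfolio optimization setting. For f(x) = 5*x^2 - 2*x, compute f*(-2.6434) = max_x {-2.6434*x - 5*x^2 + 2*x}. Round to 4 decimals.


f*(y) = sup_x {y*x - a*x^2 - b*x} = sup_x {(y-b)*x - a*x^2}
FOC: (y - b) - 2a*x = 0 => x* = (y - b)/(2a)
x* = (-2.6434 + 2)/(2*5) = -0.0643
f*(-2.6434) = (y-b)^2/(4a) = (-2.6434 + 2)^2/(4*5)
= 0.414/20 = 0.0207


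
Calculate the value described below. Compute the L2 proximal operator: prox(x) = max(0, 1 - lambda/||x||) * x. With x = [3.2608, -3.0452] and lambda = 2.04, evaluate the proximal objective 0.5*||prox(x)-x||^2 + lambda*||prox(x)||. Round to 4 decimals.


Step 1: Compute ||x||.
||x|| = 4.4616
Step 2: Compute scaling factor.
scale = max(0, 1 - 2.04/4.4616) = 0.5428
Step 3: prox(x) = [1.7699, -1.6528]
||prox(x)|| = 2.4216
Step 4: Proximal objective.
0.5*||prox-x||^2 = 2.0808
lambda*||prox|| = 4.9401
Total = 7.0209


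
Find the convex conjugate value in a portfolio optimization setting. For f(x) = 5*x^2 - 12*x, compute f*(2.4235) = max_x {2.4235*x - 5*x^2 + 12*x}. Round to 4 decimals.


f*(y) = sup_x {y*x - a*x^2 - b*x} = sup_x {(y-b)*x - a*x^2}
FOC: (y - b) - 2a*x = 0 => x* = (y - b)/(2a)
x* = (2.4235 + 12)/(2*5) = 1.4424
f*(2.4235) = (y-b)^2/(4a) = (2.4235 + 12)^2/(4*5)
= 208.0374/20 = 10.4019


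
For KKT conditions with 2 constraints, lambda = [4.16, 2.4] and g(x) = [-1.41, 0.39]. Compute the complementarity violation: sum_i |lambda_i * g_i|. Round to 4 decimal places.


KKT complementary slackness check:
lambda_1 * g_1 = 4.16 * -1.41 = -5.8656
lambda_2 * g_2 = 2.4 * 0.39 = 0.936
Total violation = 5.8656 + 0.936 = 6.8016


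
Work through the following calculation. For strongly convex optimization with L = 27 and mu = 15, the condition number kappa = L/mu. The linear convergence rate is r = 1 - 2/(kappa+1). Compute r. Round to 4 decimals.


Step 1: Compute the condition number.
kappa = L/mu = 27/15 = 1.8
Step 2: Compute the convergence rate.
r = 1 - 2/(kappa + 1) = 1 - 2*mu/(L + mu) = (L - mu)/(L + mu) = 12/42 = 0.2857


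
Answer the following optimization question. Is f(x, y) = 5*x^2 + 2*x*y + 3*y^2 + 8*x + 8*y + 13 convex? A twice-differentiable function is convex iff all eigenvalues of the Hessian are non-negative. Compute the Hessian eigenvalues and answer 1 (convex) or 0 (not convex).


The Hessian of f(x,y) = 5*x^2 + 2*x*y + 3*y^2 + 8*x + 8*y + 13 is:
H = [[10, 2], [2, 6]]
Trace = 10 + 6 = 16
Determinant = 10*6 - (2)^2 = 56
Discriminant = (16)^2 - 4*56 = 32.0
Eigenvalues: lambda_1 = 5.1716, lambda_2 = 10.8284
The function is convex.

1


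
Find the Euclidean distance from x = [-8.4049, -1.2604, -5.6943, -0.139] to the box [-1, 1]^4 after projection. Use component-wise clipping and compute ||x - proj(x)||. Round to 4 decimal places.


Project each component onto [-1, 1].
clip(-8.4049) = -1.0, clip(-1.2604) = -1.0, clip(-5.6943) = -1.0, clip(-0.139) = -0.139
Projection = [-1.0, -1.0, -1.0, -0.139]
Squared diffs: [54.8325, 0.0678, 22.0365, 0.0]
Distance = sqrt(76.9368) = 8.7714


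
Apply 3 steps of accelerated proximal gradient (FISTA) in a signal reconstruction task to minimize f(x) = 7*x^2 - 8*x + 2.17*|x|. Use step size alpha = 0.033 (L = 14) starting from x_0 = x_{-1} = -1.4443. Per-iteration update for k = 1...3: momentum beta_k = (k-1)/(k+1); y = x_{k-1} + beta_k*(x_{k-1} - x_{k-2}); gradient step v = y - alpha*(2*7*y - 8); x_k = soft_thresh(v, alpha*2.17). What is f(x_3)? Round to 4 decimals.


FISTA on f(x) = 7*x^2 - 8*x + 2.17*|x|
L = 14, alpha = 0.033
Iteration 1: beta = 0.0, y = -1.4443 + 0.0*(-1.4443 + 1.4443) = -1.4443
  grad(y) = -28.2202, v = y - alpha*grad = -0.513
  prox(v) = soft_thresh(-0.513, 0.0716) = -0.4414
Iteration 2: beta = 0.3333, y = -0.4414 + 0.3333*(-0.4414 + 1.4443) = -0.1071
  grad(y) = -9.4998, v = y - alpha*grad = 0.2064
  prox(v) = soft_thresh(0.2064, 0.0716) = 0.1348
Iteration 3: beta = 0.5, y = 0.1348 + 0.5*(0.1348 + 0.4414) = 0.4228
  grad(y) = -2.0802, v = y - alpha*grad = 0.4915
  prox(v) = soft_thresh(0.4915, 0.0716) = 0.4199
f(x_3) = 7*0.4199^2 - 8*0.4199 + 2.17*|0.4199| = -1.2138


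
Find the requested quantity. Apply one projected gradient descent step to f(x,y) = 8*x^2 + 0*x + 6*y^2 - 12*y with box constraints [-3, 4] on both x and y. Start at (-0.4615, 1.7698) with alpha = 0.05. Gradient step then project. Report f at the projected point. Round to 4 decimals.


Step 1: Compute gradient at (-0.4615, 1.7698).
grad_x = 2*8*-0.4615 + 0 = -7.384
grad_y = 2*6*1.7698 - 12 = 9.2376
Step 2: Gradient step.
x_raw = -0.4615 - 0.05*-7.384 = -0.0923
y_raw = 1.7698 - 0.05*9.2376 = 1.3079
Step 3: Project onto [-3, 4].
x_proj = clip(-0.0923) = -0.0923
y_proj = clip(1.3079) = 1.3079
Step 4: Evaluate f.
f(-0.0923, 1.3079) = -5.363


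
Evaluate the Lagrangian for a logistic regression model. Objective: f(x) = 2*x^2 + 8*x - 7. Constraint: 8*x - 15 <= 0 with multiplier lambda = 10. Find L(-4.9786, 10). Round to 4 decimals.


Step 1: Evaluate f(x).
f(-4.9786) = 2*(-4.9786)^2 + 8*(-4.9786) - 7 = 2.7441
Step 2: Evaluate g(x).
g(-4.9786) = 8*-4.9786 - 15 = -54.8288
Step 3: Compute Lagrangian.
L = 2.7441 + 10*-54.8288 = -545.5439


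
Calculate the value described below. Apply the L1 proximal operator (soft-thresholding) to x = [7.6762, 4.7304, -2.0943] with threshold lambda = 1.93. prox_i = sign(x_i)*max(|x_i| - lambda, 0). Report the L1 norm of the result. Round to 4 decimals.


Soft-thresholding with lambda = 1.93:
prox(7.6762) = sign(7.6762)*max(|7.6762| - 1.93, 0) = 5.7462
prox(4.7304) = sign(4.7304)*max(|4.7304| - 1.93, 0) = 2.8004
prox(-2.0943) = sign(-2.0943)*max(|-2.0943| - 1.93, 0) = -0.1643
prox(x) = [5.7462, 2.8004, -0.1643]
||prox(x)||_1 = 5.7462 + 2.8004 + 0.1643 = 8.7109


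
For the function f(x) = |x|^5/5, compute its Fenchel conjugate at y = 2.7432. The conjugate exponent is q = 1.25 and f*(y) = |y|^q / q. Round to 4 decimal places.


The conjugate exponent q satisfies 1/p + 1/q = 1.
p = 5, so q = 5/(5 - 1) = 1.25
|y|^q = 2.7432^1.25 = 3.5304
f*(2.7432) = 3.5304 / 1.25 = 2.8243


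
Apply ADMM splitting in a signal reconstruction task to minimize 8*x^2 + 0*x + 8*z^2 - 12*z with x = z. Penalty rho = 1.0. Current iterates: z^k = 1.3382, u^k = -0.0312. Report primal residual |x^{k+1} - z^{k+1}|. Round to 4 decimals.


ADMM iteration with rho = 1.0, z^k = 1.3382, u^k = -0.0312
Step 1: x-update.
Minimize 8*x^2 + 0*x + (1.0/2)*(x - 1.3382 - 0.0312)^2
FOC: (2*8 + 1.0)*x = 0 + 1.0*(1.3382 + 0.0312)
x^{k+1} = 0.0806
Step 2: z-update.
Minimize 8*z^2 - 12*z + (1.0/2)*(0.0806 - z - 0.0312)^2
FOC: (2*8 + 1.0)*z = 12 + 1.0*(0.0806 - 0.0312)
z^{k+1} = 0.7088
Step 3: u-update.
u^{k+1} = -0.0312 + 0.0806 - 0.7088 = -0.6594
Step 4: Primal residual = |0.0806 - 0.7088| = 0.6282


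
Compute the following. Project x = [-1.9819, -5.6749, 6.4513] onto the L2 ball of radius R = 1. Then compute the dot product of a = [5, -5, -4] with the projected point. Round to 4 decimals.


Step 1: Compute ||x|| (intermediates to 6 decimals).
||x|| = sqrt((-1.9819)^2 + (-5.6749)^2 + 6.4513^2) = 8.817692
Step 2: Project.
Since ||x|| > R, scale = R/||x|| = 1/8.817692 = 0.113408, proj(x) = scale * x
proj(x) = [-0.224763, -0.643579, 0.731629]
Step 3: Dot product.
a^T * proj(x) = 5*(-0.224763) - 5*(-0.643579) - 4*0.731629 = -0.8324


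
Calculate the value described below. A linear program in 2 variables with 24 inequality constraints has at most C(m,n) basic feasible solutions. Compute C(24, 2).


Each vertex corresponds to some choice of n active constraints out of m, so the number of vertices is at most C(m, n) = m! / (n!(m-n)!).
m = 24, n = 2
Numerator: 24 * 23
Denominator: 2! = 2
C(24, 2) = 276


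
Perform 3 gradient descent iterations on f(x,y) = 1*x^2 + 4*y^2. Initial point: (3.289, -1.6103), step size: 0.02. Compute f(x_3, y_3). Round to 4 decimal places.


Gradient descent on f(x,y) = 1*x^2 + 4*y^2.
Starting point: (3.289, -1.6103), alpha = 0.02
Step 1: grad_x = 2*1*3.289 = 6.578, grad_y = 2*4*-1.6103 = -12.8824
  x_1 = 3.289 - 0.02*6.578 = 3.1574
  y_1 = -1.6103 - 0.02*-12.8824 = -1.3527
Step 2: grad_x = 2*1*3.1574 = 6.3149, grad_y = 2*4*-1.3527 = -10.8212
  x_2 = 3.1574 - 0.02*6.3149 = 3.0311
  y_2 = -1.3527 - 0.02*-10.8212 = -1.1362
Step 3: grad_x = 2*1*3.0311 = 6.0623, grad_y = 2*4*-1.1362 = -9.0898
  x_3 = 3.0311 - 0.02*6.0623 = 2.9099
  y_3 = -1.1362 - 0.02*-9.0898 = -0.9544
f(2.9099, -0.9544) = 1*2.9099^2 + 4*(-0.9544)^2 = 12.1113


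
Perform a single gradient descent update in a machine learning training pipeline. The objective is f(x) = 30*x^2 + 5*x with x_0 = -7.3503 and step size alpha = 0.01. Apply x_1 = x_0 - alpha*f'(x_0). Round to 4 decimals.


We compute the gradient at x_0 and apply the update.
f'(x) = 60*x + 5
f'(-7.3503) = 60*-7.3503 + 5 = -436.018
x_1 = -7.3503 - 0.01*-436.018 = -2.9901


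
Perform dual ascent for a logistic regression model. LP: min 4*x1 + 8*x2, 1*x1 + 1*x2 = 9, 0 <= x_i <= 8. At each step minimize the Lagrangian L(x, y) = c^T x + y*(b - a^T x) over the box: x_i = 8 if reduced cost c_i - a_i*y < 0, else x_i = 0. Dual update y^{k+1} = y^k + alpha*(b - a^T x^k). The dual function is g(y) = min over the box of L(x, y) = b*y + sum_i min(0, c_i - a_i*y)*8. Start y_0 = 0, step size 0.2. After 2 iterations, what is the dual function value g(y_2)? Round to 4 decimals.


Dual ascent for LP: min 4*x1 + 8*x2, 1*x1 + 1*x2 = 9, 0 <= x_i <= 8
Step 1: y^k = 0.0, reduced costs: (4.0, 8.0)
  x^k = (0.0, 0.0), subgradient = b - a^T x = 9.0
  y^{k+1} = 0.0 + 0.2*9.0 = 1.8
Step 2: y^k = 1.8, reduced costs: (2.2, 6.2)
  x^k = (0.0, 0.0), subgradient = b - a^T x = 9.0
  y^{k+1} = 1.8 + 0.2*9.0 = 3.6
Dual objective at y_2 = 3.6: reduced costs (0.4, 4.4), box minimizer x = (0.0, 0.0)
g(y_2) = b*y + (c1 - a1*y)*x1 + (c2 - a2*y)*x2 = 9*3.6 + 0.4*0.0 + 4.4*0.0 = 32.4 + 0.0 + 0.0 = 32.4


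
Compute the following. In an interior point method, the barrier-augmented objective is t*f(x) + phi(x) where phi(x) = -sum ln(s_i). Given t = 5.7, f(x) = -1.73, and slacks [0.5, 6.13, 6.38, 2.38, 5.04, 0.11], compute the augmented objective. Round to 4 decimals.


Step 1: Compute log-barrier.
ln values: [-0.6931, 1.8132, 1.8532, 0.8671, 1.6174, -2.2073]
phi = -(-0.6931 + 1.8132 + 1.8532 + 0.8671 + 1.6174 - 2.2073) = -3.2504
Step 2: Compute augmented objective.
t*f(x) = 5.7*-1.73 = -9.861
Total = -9.861 - 3.2504 = -13.1114


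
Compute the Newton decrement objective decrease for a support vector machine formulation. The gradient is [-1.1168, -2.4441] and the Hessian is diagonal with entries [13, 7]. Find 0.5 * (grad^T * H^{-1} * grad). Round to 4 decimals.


Step 1: H is diagonal, so H^(-1) * g = [-0.0859, -0.3492].
Step 2: g^T H^(-1) g = sum_i g_i^2 / H_ii
  = (-1.1168)^2/13 + (-2.4441)^2/7
  = 0.0959 + 0.8534 = 0.9493
Step 3: Objective decrease = 0.5 * g^T H^(-1) g = 0.4747


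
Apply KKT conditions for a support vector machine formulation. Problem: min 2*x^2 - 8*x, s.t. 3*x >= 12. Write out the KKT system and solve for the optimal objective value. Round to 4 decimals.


Step 1: Try lambda = 0 (constraint inactive).
x_unc = 8/(2*2) = 2.0
Check: 3*2.0 = 6.0 < 12 -- violated!
Step 2: Constraint must be active: 3*x = 12
x* = 12/3 = 4.0
lambda = (2*2*4.0 - 8)/3 = 2.6667
Step 3: Compute optimal value.
f(x*) = 2*4.0^2 - 8*4.0 = 0.0


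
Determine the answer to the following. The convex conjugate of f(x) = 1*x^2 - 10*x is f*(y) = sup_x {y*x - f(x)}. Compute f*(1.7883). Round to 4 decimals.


f*(y) = sup_x {y*x - a*x^2 - b*x} = sup_x {(y-b)*x - a*x^2}
FOC: (y - b) - 2a*x = 0 => x* = (y - b)/(2a)
x* = (1.7883 + 10)/(2*1) = 5.8942
f*(1.7883) = (y-b)^2/(4a) = (1.7883 + 10)^2/(4*1)
= 138.964/4 = 34.741


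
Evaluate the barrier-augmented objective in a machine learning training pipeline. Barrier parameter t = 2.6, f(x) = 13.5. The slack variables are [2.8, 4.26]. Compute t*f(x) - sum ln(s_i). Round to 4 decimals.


Step 1: Compute log-barrier.
ln values: [1.0296, 1.4493]
phi = -(1.0296 + 1.4493) = -2.4789
Step 2: Compute augmented objective.
t*f(x) = 2.6*13.5 = 35.1
Total = 35.1 - 2.4789 = 32.6211


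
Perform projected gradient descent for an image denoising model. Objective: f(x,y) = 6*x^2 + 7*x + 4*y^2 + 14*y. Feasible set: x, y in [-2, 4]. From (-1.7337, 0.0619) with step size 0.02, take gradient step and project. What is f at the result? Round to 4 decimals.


Step 1: Compute gradient at (-1.7337, 0.0619).
grad_x = 2*6*-1.7337 + 7 = -13.8044
grad_y = 2*4*0.0619 + 14 = 14.4952
Step 2: Gradient step.
x_raw = -1.7337 - 0.02*-13.8044 = -1.4576
y_raw = 0.0619 - 0.02*14.4952 = -0.228
Step 3: Project onto [-2, 4].
x_proj = clip(-1.4576) = -1.4576
y_proj = clip(-0.228) = -0.228
Step 4: Evaluate f.
f(-1.4576, -0.228) = -0.4396


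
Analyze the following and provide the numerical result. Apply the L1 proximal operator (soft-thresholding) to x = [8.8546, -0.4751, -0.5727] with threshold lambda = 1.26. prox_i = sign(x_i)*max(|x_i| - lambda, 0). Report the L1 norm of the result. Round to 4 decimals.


Soft-thresholding with lambda = 1.26:
prox(8.8546) = sign(8.8546)*max(|8.8546| - 1.26, 0) = 7.5946
prox(-0.4751) = sign(-0.4751)*max(|-0.4751| - 1.26, 0) = 0.0
prox(-0.5727) = sign(-0.5727)*max(|-0.5727| - 1.26, 0) = 0.0
prox(x) = [7.5946, 0.0, 0.0]
||prox(x)||_1 = 7.5946 + 0.0 + 0.0 = 7.5946


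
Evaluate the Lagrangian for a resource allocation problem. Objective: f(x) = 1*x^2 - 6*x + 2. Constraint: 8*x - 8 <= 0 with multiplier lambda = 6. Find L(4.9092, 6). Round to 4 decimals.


Step 1: Evaluate f(x).
f(4.9092) = 1*4.9092^2 - 6*4.9092 + 2 = -3.355
Step 2: Evaluate g(x).
g(4.9092) = 8*4.9092 - 8 = 31.2736
Step 3: Compute Lagrangian.
L = -3.355 + 6*31.2736 = 184.2866


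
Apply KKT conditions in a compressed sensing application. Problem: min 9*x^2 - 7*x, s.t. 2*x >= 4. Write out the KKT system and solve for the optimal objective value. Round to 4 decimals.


Step 1: Try lambda = 0 (constraint inactive).
x_unc = 7/(2*9) = 0.3889
Check: 2*0.3889 = 0.7778 < 4 -- violated!
Step 2: Constraint must be active: 2*x = 4
x* = 4/2 = 2.0
lambda = (2*9*2.0 - 7)/2 = 14.5
Step 3: Compute optimal value.
f(x*) = 9*2.0^2 - 7*2.0 = 22.0


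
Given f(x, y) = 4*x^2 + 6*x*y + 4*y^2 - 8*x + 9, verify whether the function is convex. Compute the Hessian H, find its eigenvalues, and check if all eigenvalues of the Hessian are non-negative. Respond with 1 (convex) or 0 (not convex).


The Hessian of f(x,y) = 4*x^2 + 6*x*y + 4*y^2 - 8*x + 9 is:
H = [[8, 6], [6, 8]]
Trace = 8 + 8 = 16
Determinant = 8*8 - (6)^2 = 28
Discriminant = (16)^2 - 4*28 = 144.0
Eigenvalues: lambda_1 = 2.0, lambda_2 = 14.0
The function is convex.

1


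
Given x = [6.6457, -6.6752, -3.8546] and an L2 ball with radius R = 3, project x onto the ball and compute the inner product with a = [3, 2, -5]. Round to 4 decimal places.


Step 1: Compute ||x|| (intermediates to 6 decimals).
||x|| = sqrt(6.6457^2 + (-6.6752)^2 + (-3.8546)^2) = 10.177503
Step 2: Project.
Since ||x|| > R, scale = R/||x|| = 3/10.177503 = 0.294768, proj(x) = scale * x
proj(x) = [1.95894, -1.967635, -1.136213]
Step 3: Dot product.
a^T * proj(x) = 3*1.95894 + 2*(-1.967635) - 5*(-1.136213) = 7.6226


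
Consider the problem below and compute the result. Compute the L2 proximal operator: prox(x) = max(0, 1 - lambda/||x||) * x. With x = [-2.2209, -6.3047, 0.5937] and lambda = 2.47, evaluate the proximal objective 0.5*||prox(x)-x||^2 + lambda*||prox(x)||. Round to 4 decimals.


Step 1: Compute ||x||.
||x|| = 6.7107
Step 2: Compute scaling factor.
scale = max(0, 1 - 2.47/6.7107) = 0.6319
Step 3: prox(x) = [-1.4035, -3.9842, 0.3752]
||prox(x)|| = 4.2407
Step 4: Proximal objective.
0.5*||prox-x||^2 = 3.0505
lambda*||prox|| = 10.4745
Total = 13.5251


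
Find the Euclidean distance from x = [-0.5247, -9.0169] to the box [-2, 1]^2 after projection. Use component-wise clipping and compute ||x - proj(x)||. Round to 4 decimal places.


Project each component onto [-2, 1].
clip(-0.5247) = -0.5247, clip(-9.0169) = -2.0
Projection = [-0.5247, -2.0]
Squared diffs: [0.0, 49.2369]
Distance = sqrt(49.2369) = 7.0169


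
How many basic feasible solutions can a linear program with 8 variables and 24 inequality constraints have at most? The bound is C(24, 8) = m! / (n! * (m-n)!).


Each vertex corresponds to some choice of n active constraints out of m, so the number of vertices is at most C(m, n) = m! / (n!(m-n)!).
m = 24, n = 8
Numerator: 24 * 23 * 22 * 21 * 20 * 19 * 18 * 17
Denominator: 8! = 40320
C(24, 8) = 735471


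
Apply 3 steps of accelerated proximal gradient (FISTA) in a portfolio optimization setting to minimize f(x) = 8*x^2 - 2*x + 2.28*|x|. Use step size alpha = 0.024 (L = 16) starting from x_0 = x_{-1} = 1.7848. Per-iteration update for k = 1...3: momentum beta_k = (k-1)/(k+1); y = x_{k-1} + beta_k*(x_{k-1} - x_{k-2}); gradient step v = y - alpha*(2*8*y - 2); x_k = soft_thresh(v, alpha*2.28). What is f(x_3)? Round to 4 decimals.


FISTA on f(x) = 8*x^2 - 2*x + 2.28*|x|
L = 16, alpha = 0.024
Iteration 1: beta = 0.0, y = 1.7848 + 0.0*(1.7848 - 1.7848) = 1.7848
  grad(y) = 26.5568, v = y - alpha*grad = 1.1474
  prox(v) = soft_thresh(1.1474, 0.0547) = 1.0927
Iteration 2: beta = 0.3333, y = 1.0927 + 0.3333*(1.0927 - 1.7848) = 0.862
  grad(y) = 11.7924, v = y - alpha*grad = 0.579
  prox(v) = soft_thresh(0.579, 0.0547) = 0.5243
Iteration 3: beta = 0.5, y = 0.5243 + 0.5*(0.5243 - 1.0927) = 0.2401
  grad(y) = 1.8411, v = y - alpha*grad = 0.1959
  prox(v) = soft_thresh(0.1959, 0.0547) = 0.1412
f(x_3) = 8*0.1412^2 - 2*0.1412 + 2.28*|0.1412| = 0.1989


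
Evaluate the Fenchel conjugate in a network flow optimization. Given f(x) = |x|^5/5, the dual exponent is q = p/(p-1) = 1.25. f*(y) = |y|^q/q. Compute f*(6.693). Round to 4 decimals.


The conjugate exponent q satisfies 1/p + 1/q = 1.
p = 5, so q = 5/(5 - 1) = 1.25
|y|^q = 6.693^1.25 = 10.7653
f*(6.693) = 10.7653 / 1.25 = 8.6122


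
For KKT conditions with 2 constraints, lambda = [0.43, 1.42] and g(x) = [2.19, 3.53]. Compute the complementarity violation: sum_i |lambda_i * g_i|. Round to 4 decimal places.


KKT complementary slackness check:
lambda_1 * g_1 = 0.43 * 2.19 = 0.9417
lambda_2 * g_2 = 1.42 * 3.53 = 5.0126
Total violation = 0.9417 + 5.0126 = 5.9543


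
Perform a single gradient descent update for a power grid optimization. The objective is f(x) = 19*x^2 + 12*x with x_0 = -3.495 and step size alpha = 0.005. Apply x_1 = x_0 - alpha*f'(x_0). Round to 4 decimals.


We compute the gradient at x_0 and apply the update.
f'(x) = 38*x + 12
f'(-3.495) = 38*-3.495 + 12 = -120.81
x_1 = -3.495 - 0.005*-120.81 = -2.891


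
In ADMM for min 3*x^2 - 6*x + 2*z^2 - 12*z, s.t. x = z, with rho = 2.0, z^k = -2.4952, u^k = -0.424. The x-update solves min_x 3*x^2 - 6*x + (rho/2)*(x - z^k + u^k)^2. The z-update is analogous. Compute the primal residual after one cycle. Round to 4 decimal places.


ADMM iteration with rho = 2.0, z^k = -2.4952, u^k = -0.424
Step 1: x-update.
Minimize 3*x^2 - 6*x + (2.0/2)*(x + 2.4952 - 0.424)^2
FOC: (2*3 + 2.0)*x = 6 + 2.0*(-2.4952 + 0.424)
x^{k+1} = 0.2322
Step 2: z-update.
Minimize 2*z^2 - 12*z + (2.0/2)*(0.2322 - z - 0.424)^2
FOC: (2*2 + 2.0)*z = 12 + 2.0*(0.2322 - 0.424)
z^{k+1} = 1.9361
Step 3: u-update.
u^{k+1} = -0.424 + 0.2322 - 1.9361 = -2.1279
Step 4: Primal residual = |0.2322 - 1.9361| = 1.7039


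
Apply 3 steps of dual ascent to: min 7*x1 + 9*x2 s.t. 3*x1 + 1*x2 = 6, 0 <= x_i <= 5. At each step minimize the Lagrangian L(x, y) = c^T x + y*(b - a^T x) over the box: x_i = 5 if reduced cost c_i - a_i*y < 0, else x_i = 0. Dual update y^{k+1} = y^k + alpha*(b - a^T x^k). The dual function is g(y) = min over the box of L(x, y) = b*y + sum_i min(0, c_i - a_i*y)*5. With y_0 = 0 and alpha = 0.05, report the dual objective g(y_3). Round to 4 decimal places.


Dual ascent for LP: min 7*x1 + 9*x2, 3*x1 + 1*x2 = 6, 0 <= x_i <= 5
Step 1: y^k = 0.0, reduced costs: (7.0, 9.0)
  x^k = (0.0, 0.0), subgradient = b - a^T x = 6.0
  y^{k+1} = 0.0 + 0.05*6.0 = 0.3
Step 2: y^k = 0.3, reduced costs: (6.1, 8.7)
  x^k = (0.0, 0.0), subgradient = b - a^T x = 6.0
  y^{k+1} = 0.3 + 0.05*6.0 = 0.6
Step 3: y^k = 0.6, reduced costs: (5.2, 8.4)
  x^k = (0.0, 0.0), subgradient = b - a^T x = 6.0
  y^{k+1} = 0.6 + 0.05*6.0 = 0.9
Dual objective at y_3 = 0.9: reduced costs (4.3, 8.1), box minimizer x = (0.0, 0.0)
g(y_3) = b*y + (c1 - a1*y)*x1 + (c2 - a2*y)*x2 = 6*0.9 + 4.3*0.0 + 8.1*0.0 = 5.4 + 0.0 + 0.0 = 5.4


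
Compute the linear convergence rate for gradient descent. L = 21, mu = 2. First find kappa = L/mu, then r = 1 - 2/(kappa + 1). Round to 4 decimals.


Step 1: Compute the condition number.
kappa = L/mu = 21/2 = 10.5
Step 2: Compute the convergence rate.
r = 1 - 2/(kappa + 1) = 1 - 2*mu/(L + mu) = (L - mu)/(L + mu) = 19/23 = 0.8261


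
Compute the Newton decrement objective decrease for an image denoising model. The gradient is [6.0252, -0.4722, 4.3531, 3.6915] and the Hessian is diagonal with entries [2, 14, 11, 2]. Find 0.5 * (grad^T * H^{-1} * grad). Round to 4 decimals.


Step 1: H is diagonal, so H^(-1) * g = [3.0126, -0.0337, 0.3957, 1.8458].
Step 2: g^T H^(-1) g = sum_i g_i^2 / H_ii
  = (6.0252)^2/2 + (-0.4722)^2/14 + (4.3531)^2/11 + (3.6915)^2/2
  = 18.1515 + 0.0159 + 1.7227 + 6.8136 = 26.7037
Step 3: Objective decrease = 0.5 * g^T H^(-1) g = 13.3519


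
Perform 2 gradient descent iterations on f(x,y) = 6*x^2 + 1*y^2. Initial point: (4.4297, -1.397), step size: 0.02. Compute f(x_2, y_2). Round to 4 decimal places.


Gradient descent on f(x,y) = 6*x^2 + 1*y^2.
Starting point: (4.4297, -1.397), alpha = 0.02
Step 1: grad_x = 2*6*4.4297 = 53.1564, grad_y = 2*1*-1.397 = -2.794
  x_1 = 4.4297 - 0.02*53.1564 = 3.3666
  y_1 = -1.397 - 0.02*-2.794 = -1.3411
Step 2: grad_x = 2*6*3.3666 = 40.3989, grad_y = 2*1*-1.3411 = -2.6822
  x_2 = 3.3666 - 0.02*40.3989 = 2.5586
  y_2 = -1.3411 - 0.02*-2.6822 = -1.2875
f(2.5586, -1.2875) = 6*2.5586^2 + 1*(-1.2875)^2 = 40.936


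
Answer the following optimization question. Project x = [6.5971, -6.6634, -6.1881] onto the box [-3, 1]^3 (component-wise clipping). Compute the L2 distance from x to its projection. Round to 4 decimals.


Project each component onto [-3, 1].
clip(6.5971) = 1.0, clip(-6.6634) = -3.0, clip(-6.1881) = -3.0
Projection = [1.0, -3.0, -3.0]
Squared diffs: [31.3275, 13.4205, 10.164]
Distance = sqrt(54.912) = 7.4103


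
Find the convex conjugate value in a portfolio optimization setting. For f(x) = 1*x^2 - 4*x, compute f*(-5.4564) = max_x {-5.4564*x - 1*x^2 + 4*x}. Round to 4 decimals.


f*(y) = sup_x {y*x - a*x^2 - b*x} = sup_x {(y-b)*x - a*x^2}
FOC: (y - b) - 2a*x = 0 => x* = (y - b)/(2a)
x* = (-5.4564 + 4)/(2*1) = -0.7282
f*(-5.4564) = (y-b)^2/(4a) = (-5.4564 + 4)^2/(4*1)
= 2.1211/4 = 0.5303


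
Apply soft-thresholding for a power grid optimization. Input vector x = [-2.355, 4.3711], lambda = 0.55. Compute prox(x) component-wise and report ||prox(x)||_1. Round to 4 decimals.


Soft-thresholding with lambda = 0.55:
prox(-2.355) = sign(-2.355)*max(|-2.355| - 0.55, 0) = -1.805
prox(4.3711) = sign(4.3711)*max(|4.3711| - 0.55, 0) = 3.8211
prox(x) = [-1.805, 3.8211]
||prox(x)||_1 = 1.805 + 3.8211 = 5.6261


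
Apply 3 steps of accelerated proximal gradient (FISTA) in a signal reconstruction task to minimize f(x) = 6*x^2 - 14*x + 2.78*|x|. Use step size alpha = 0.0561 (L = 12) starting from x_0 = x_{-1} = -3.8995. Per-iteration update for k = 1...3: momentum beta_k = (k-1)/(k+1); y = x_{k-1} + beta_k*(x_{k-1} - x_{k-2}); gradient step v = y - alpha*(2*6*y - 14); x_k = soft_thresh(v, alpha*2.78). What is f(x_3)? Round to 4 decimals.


FISTA on f(x) = 6*x^2 - 14*x + 2.78*|x|
L = 12, alpha = 0.0561
Iteration 1: beta = 0.0, y = -3.8995 + 0.0*(-3.8995 + 3.8995) = -3.8995
  grad(y) = -60.794, v = y - alpha*grad = -0.489
  prox(v) = soft_thresh(-0.489, 0.156) = -0.333
Iteration 2: beta = 0.3333, y = -0.333 + 0.3333*(-0.333 + 3.8995) = 0.8558
  grad(y) = -3.73, v = y - alpha*grad = 1.0651
  prox(v) = soft_thresh(1.0651, 0.156) = 0.9091
Iteration 3: beta = 0.5, y = 0.9091 + 0.5*(0.9091 + 0.333) = 1.5302
  grad(y) = 4.3623, v = y - alpha*grad = 1.2855
  prox(v) = soft_thresh(1.2855, 0.156) = 1.1295
f(x_3) = 6*1.1295^2 - 14*1.1295 + 2.78*|1.1295| = -5.0183


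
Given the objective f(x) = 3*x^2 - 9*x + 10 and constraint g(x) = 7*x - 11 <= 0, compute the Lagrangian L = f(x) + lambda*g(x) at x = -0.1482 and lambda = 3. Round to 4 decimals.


Step 1: Evaluate f(x).
f(-0.1482) = 3*(-0.1482)^2 - 9*(-0.1482) + 10 = 11.3997
Step 2: Evaluate g(x).
g(-0.1482) = 7*-0.1482 - 11 = -12.0374
Step 3: Compute Lagrangian.
L = 11.3997 + 3*-12.0374 = -24.7125


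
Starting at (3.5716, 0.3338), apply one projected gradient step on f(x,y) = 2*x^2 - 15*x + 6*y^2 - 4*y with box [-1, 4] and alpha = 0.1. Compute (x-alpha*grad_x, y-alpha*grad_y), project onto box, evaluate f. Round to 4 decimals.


Step 1: Compute gradient at (3.5716, 0.3338).
grad_x = 2*2*3.5716 - 15 = -0.7136
grad_y = 2*6*0.3338 - 4 = 0.0056
Step 2: Gradient step.
x_raw = 3.5716 - 0.1*-0.7136 = 3.643
y_raw = 0.3338 - 0.1*0.0056 = 0.3332
Step 3: Project onto [-1, 4].
x_proj = clip(3.643) = 3.643
y_proj = clip(0.3332) = 0.3332
Step 4: Evaluate f.
f(3.643, 0.3332) = -28.7688


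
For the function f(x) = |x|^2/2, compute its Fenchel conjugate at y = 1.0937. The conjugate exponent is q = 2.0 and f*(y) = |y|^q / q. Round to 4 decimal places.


The conjugate exponent q satisfies 1/p + 1/q = 1.
p = 2, so q = 2/(2 - 1) = 2.0
|y|^q = 1.0937^2.0 = 1.1962
f*(1.0937) = 1.1962 / 2.0 = 0.5981


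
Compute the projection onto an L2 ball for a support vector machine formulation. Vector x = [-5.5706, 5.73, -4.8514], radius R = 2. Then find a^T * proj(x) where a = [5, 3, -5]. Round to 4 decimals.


Step 1: Compute ||x|| (intermediates to 6 decimals).
||x|| = sqrt((-5.5706)^2 + 5.73^2 + (-4.8514)^2) = 9.348827
Step 2: Project.
Since ||x|| > R, scale = R/||x|| = 2/9.348827 = 0.213931, proj(x) = scale * x
proj(x) = [-1.191724, 1.225825, -1.037865]
Step 3: Dot product.
a^T * proj(x) = 5*(-1.191724) + 3*1.225825 - 5*(-1.037865) = 2.9082


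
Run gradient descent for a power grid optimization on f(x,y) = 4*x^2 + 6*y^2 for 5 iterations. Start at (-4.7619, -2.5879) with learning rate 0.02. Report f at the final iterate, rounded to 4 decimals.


Gradient descent on f(x,y) = 4*x^2 + 6*y^2.
Starting point: (-4.7619, -2.5879), alpha = 0.02
Step 1: grad_x = 2*4*-4.7619 = -38.0952, grad_y = 2*6*-2.5879 = -31.0548
  x_1 = -4.7619 - 0.02*-38.0952 = -4.0
  y_1 = -2.5879 - 0.02*-31.0548 = -1.9668
Step 2: grad_x = 2*4*-4.0 = -32.0, grad_y = 2*6*-1.9668 = -23.6016
  x_2 = -4.0 - 0.02*-32.0 = -3.36
  y_2 = -1.9668 - 0.02*-23.6016 = -1.4948
Step 3: grad_x = 2*4*-3.36 = -26.88, grad_y = 2*6*-1.4948 = -17.9373
  x_3 = -3.36 - 0.02*-26.88 = -2.8224
  y_3 = -1.4948 - 0.02*-17.9373 = -1.136
Step 4: grad_x = 2*4*-2.8224 = -22.5792, grad_y = 2*6*-1.136 = -13.6323
  x_4 = -2.8224 - 0.02*-22.5792 = -2.3708
  y_4 = -1.136 - 0.02*-13.6323 = -0.8634
Step 5: grad_x = 2*4*-2.3708 = -18.9665, grad_y = 2*6*-0.8634 = -10.3606
  x_5 = -2.3708 - 0.02*-18.9665 = -1.9915
  y_5 = -0.8634 - 0.02*-10.3606 = -0.6562
f(-1.9915, -0.6562) = 4*(-1.9915)^2 + 6*(-0.6562)^2 = 18.4474


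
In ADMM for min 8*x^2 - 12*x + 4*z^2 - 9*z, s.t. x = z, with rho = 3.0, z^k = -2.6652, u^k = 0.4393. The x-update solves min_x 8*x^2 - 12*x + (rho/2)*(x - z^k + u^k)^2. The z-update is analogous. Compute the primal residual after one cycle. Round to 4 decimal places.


ADMM iteration with rho = 3.0, z^k = -2.6652, u^k = 0.4393
Step 1: x-update.
Minimize 8*x^2 - 12*x + (3.0/2)*(x + 2.6652 + 0.4393)^2
FOC: (2*8 + 3.0)*x = 12 + 3.0*(-2.6652 - 0.4393)
x^{k+1} = 0.1414
Step 2: z-update.
Minimize 4*z^2 - 9*z + (3.0/2)*(0.1414 - z + 0.4393)^2
FOC: (2*4 + 3.0)*z = 9 + 3.0*(0.1414 + 0.4393)
z^{k+1} = 0.9766
Step 3: u-update.
u^{k+1} = 0.4393 + 0.1414 - 0.9766 = -0.3959
Step 4: Primal residual = |0.1414 - 0.9766| = 0.8352


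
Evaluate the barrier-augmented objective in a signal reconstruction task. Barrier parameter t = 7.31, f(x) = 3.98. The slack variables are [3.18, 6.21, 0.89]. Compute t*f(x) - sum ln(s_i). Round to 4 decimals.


Step 1: Compute log-barrier.
ln values: [1.1569, 1.8262, -0.1165]
phi = -(1.1569 + 1.8262 - 0.1165) = -2.8665
Step 2: Compute augmented objective.
t*f(x) = 7.31*3.98 = 29.0938
Total = 29.0938 - 2.8665 = 26.2273


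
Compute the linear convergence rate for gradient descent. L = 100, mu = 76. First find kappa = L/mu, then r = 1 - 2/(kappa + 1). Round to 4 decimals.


Step 1: Compute the condition number.
kappa = L/mu = 100/76 = 1.3158
Step 2: Compute the convergence rate.
r = 1 - 2/(kappa + 1) = 1 - 2*mu/(L + mu) = (L - mu)/(L + mu) = 24/176 = 0.1364


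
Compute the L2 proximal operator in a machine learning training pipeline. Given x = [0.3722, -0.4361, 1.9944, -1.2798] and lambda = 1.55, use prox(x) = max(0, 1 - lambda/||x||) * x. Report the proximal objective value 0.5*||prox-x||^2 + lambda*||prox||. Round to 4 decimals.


Step 1: Compute ||x||.
||x|| = 2.4381
Step 2: Compute scaling factor.
scale = max(0, 1 - 1.55/2.4381) = 0.3643
Step 3: prox(x) = [0.1356, -0.1589, 0.7265, -0.4662]
||prox(x)|| = 0.8881
Step 4: Proximal objective.
0.5*||prox-x||^2 = 1.2013
lambda*||prox|| = 1.3766
Total = 2.5778


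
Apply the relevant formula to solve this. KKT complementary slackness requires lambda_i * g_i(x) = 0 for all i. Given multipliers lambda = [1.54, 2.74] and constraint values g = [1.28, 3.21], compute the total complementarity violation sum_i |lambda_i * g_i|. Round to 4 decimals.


KKT complementary slackness check:
lambda_1 * g_1 = 1.54 * 1.28 = 1.9712
lambda_2 * g_2 = 2.74 * 3.21 = 8.7954
Total violation = 1.9712 + 8.7954 = 10.7666


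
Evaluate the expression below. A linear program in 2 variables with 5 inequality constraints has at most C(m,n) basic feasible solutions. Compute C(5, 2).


Each vertex corresponds to some choice of n active constraints out of m, so the number of vertices is at most C(m, n) = m! / (n!(m-n)!).
m = 5, n = 2
Numerator: 5 * 4
Denominator: 2! = 2
C(5, 2) = 10


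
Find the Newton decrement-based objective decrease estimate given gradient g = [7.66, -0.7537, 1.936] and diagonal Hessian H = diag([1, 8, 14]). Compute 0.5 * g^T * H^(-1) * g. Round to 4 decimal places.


Step 1: H is diagonal, so H^(-1) * g = [7.66, -0.0942, 0.1383].
Step 2: g^T H^(-1) g = sum_i g_i^2 / H_ii
  = (7.66)^2/1 + (-0.7537)^2/8 + (1.936)^2/14
  = 58.6756 + 0.071 + 0.2677 = 59.0143
Step 3: Objective decrease = 0.5 * g^T H^(-1) g = 29.5072


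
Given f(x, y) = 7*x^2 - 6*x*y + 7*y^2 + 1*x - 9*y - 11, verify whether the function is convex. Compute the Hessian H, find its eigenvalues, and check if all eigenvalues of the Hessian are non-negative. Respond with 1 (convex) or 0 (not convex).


The Hessian of f(x,y) = 7*x^2 - 6*x*y + 7*y^2 + 1*x - 9*y - 11 is:
H = [[14, -6], [-6, 14]]
Trace = 14 + 14 = 28
Determinant = 14*14 - (-6)^2 = 160
Discriminant = (28)^2 - 4*160 = 144.0
Eigenvalues: lambda_1 = 8.0, lambda_2 = 20.0
The function is convex.

1


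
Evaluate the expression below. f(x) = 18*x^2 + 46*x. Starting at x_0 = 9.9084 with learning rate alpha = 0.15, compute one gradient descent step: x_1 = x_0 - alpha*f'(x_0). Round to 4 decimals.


We compute the gradient at x_0 and apply the update.
f'(x) = 36*x + 46
f'(9.9084) = 36*9.9084 + 46 = 402.7024
x_1 = 9.9084 - 0.15*402.7024 = -50.497


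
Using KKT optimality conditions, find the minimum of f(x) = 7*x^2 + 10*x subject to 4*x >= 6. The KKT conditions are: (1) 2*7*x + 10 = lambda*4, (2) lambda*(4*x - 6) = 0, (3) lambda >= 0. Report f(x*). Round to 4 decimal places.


Step 1: Try lambda = 0 (constraint inactive).
x_unc = -10/(2*7) = -0.7143
Check: 4*-0.7143 = -2.8572 < 6 -- violated!
Step 2: Constraint must be active: 4*x = 6
x* = 6/4 = 1.5
lambda = (2*7*1.5 + 10)/4 = 7.75
Step 3: Compute optimal value.
f(x*) = 7*1.5^2 + 10*1.5 = 30.75


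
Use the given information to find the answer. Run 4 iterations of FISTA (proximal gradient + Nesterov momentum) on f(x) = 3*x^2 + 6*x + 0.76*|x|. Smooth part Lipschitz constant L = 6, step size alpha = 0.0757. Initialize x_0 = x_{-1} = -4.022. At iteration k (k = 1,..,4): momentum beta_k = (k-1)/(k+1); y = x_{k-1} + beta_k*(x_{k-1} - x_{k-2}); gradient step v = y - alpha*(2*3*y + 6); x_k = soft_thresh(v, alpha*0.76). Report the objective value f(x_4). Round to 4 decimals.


FISTA on f(x) = 3*x^2 + 6*x + 0.76*|x|
L = 6, alpha = 0.0757
Iteration 1: beta = 0.0, y = -4.022 + 0.0*(-4.022 + 4.022) = -4.022
  grad(y) = -18.132, v = y - alpha*grad = -2.6494
  prox(v) = soft_thresh(-2.6494, 0.0575) = -2.5919
Iteration 2: beta = 0.3333, y = -2.5919 + 0.3333*(-2.5919 + 4.022) = -2.1152
  grad(y) = -6.691, v = y - alpha*grad = -1.6087
  prox(v) = soft_thresh(-1.6087, 0.0575) = -1.5511
Iteration 3: beta = 0.5, y = -1.5511 + 0.5*(-1.5511 + 2.5919) = -1.0308
  grad(y) = -0.1845, v = y - alpha*grad = -1.0168
  prox(v) = soft_thresh(-1.0168, 0.0575) = -0.9593
Iteration 4: beta = 0.6, y = -0.9593 + 0.6*(-0.9593 + 1.5511) = -0.6041
  grad(y) = 2.3752, v = y - alpha*grad = -0.7839
  prox(v) = soft_thresh(-0.7839, 0.0575) = -0.7264
f(x_4) = 3*(-0.7264)^2 + 6*(-0.7264) + 0.76*|-0.7264| = -2.2234


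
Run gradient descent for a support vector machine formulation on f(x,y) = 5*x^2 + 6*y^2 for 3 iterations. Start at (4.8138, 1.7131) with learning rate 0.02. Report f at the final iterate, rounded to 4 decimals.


Gradient descent on f(x,y) = 5*x^2 + 6*y^2.
Starting point: (4.8138, 1.7131), alpha = 0.02
Step 1: grad_x = 2*5*4.8138 = 48.138, grad_y = 2*6*1.7131 = 20.5572
  x_1 = 4.8138 - 0.02*48.138 = 3.851
  y_1 = 1.7131 - 0.02*20.5572 = 1.302
Step 2: grad_x = 2*5*3.851 = 38.5104, grad_y = 2*6*1.302 = 15.6235
  x_2 = 3.851 - 0.02*38.5104 = 3.0808
  y_2 = 1.302 - 0.02*15.6235 = 0.9895
Step 3: grad_x = 2*5*3.0808 = 30.8083, grad_y = 2*6*0.9895 = 11.8738
  x_3 = 3.0808 - 0.02*30.8083 = 2.4647
  y_3 = 0.9895 - 0.02*11.8738 = 0.752
f(2.4647, 0.752) = 5*2.4647^2 + 6*0.752^2 = 33.766


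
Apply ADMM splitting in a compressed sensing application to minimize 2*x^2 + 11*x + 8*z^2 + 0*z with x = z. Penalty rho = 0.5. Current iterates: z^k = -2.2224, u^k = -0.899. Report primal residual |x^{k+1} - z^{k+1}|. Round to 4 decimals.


ADMM iteration with rho = 0.5, z^k = -2.2224, u^k = -0.899
Step 1: x-update.
Minimize 2*x^2 + 11*x + (0.5/2)*(x + 2.2224 - 0.899)^2
FOC: (2*2 + 0.5)*x = -11 + 0.5*(-2.2224 + 0.899)
x^{k+1} = -2.5915
Step 2: z-update.
Minimize 8*z^2 + 0*z + (0.5/2)*(-2.5915 - z - 0.899)^2
FOC: (2*8 + 0.5)*z = 0 + 0.5*(-2.5915 - 0.899)
z^{k+1} = -0.1058
Step 3: u-update.
u^{k+1} = -0.899 - 2.5915 + 0.1058 = -3.3847
Step 4: Primal residual = |-2.5915 + 0.1058| = 2.4857


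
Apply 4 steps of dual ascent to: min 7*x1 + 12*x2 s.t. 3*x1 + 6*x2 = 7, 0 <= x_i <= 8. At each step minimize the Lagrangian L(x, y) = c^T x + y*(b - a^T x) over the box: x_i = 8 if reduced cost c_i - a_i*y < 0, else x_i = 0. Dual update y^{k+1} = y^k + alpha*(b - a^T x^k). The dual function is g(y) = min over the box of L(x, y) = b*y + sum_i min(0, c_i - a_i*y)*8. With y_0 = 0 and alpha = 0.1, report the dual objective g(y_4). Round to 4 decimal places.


Dual ascent for LP: min 7*x1 + 12*x2, 3*x1 + 6*x2 = 7, 0 <= x_i <= 8
Step 1: y^k = 0.0, reduced costs: (7.0, 12.0)
  x^k = (0.0, 0.0), subgradient = b - a^T x = 7.0
  y^{k+1} = 0.0 + 0.1*7.0 = 0.7
Step 2: y^k = 0.7, reduced costs: (4.9, 7.8)
  x^k = (0.0, 0.0), subgradient = b - a^T x = 7.0
  y^{k+1} = 0.7 + 0.1*7.0 = 1.4
Step 3: y^k = 1.4, reduced costs: (2.8, 3.6)
  x^k = (0.0, 0.0), subgradient = b - a^T x = 7.0
  y^{k+1} = 1.4 + 0.1*7.0 = 2.1
Step 4: y^k = 2.1, reduced costs: (0.7, -0.6)
  x^k = (0.0, 8.0), subgradient = b - a^T x = -41.0
  y^{k+1} = 2.1 + 0.1*-41.0 = -2.0
Dual objective at y_4 = -2.0: reduced costs (13.0, 24.0), box minimizer x = (0.0, 0.0)
g(y_4) = b*y + (c1 - a1*y)*x1 + (c2 - a2*y)*x2 = 7*(-2.0) + 13.0*0.0 + 24.0*0.0 = -14.0 + 0.0 + 0.0 = -14.0


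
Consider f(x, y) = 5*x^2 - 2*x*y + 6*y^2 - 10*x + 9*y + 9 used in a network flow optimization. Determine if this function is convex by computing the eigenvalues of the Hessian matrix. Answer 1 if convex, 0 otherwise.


The Hessian of f(x,y) = 5*x^2 - 2*x*y + 6*y^2 - 10*x + 9*y + 9 is:
H = [[10, -2], [-2, 12]]
Trace = 10 + 12 = 22
Determinant = 10*12 - (-2)^2 = 116
Discriminant = (22)^2 - 4*116 = 20.0
Eigenvalues: lambda_1 = 8.7639, lambda_2 = 13.2361
The function is convex.

1


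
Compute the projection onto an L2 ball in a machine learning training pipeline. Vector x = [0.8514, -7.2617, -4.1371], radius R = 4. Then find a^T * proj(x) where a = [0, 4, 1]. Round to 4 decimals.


Step 1: Compute ||x|| (intermediates to 6 decimals).
||x|| = sqrt(0.8514^2 + (-7.2617)^2 + (-4.1371)^2) = 8.40076
Step 2: Project.
Since ||x|| > R, scale = R/||x|| = 4/8.40076 = 0.476147, proj(x) = scale * x
proj(x) = [0.405392, -3.457637, -1.969868]
Step 3: Dot product.
a^T * proj(x) = 0*0.405392 + 4*(-3.457637) + 1*(-1.969868) = -15.8004


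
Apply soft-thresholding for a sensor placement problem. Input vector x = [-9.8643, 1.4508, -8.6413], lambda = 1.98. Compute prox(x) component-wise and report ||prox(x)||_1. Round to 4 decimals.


Soft-thresholding with lambda = 1.98:
prox(-9.8643) = sign(-9.8643)*max(|-9.8643| - 1.98, 0) = -7.8843
prox(1.4508) = sign(1.4508)*max(|1.4508| - 1.98, 0) = 0.0
prox(-8.6413) = sign(-8.6413)*max(|-8.6413| - 1.98, 0) = -6.6613
prox(x) = [-7.8843, 0.0, -6.6613]
||prox(x)||_1 = 7.8843 + 0.0 + 6.6613 = 14.5456


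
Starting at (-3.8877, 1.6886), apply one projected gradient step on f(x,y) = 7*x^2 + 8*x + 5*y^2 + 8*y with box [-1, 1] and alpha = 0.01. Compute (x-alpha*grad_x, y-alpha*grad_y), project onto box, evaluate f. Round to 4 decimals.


Step 1: Compute gradient at (-3.8877, 1.6886).
grad_x = 2*7*-3.8877 + 8 = -46.4278
grad_y = 2*5*1.6886 + 8 = 24.886
Step 2: Gradient step.
x_raw = -3.8877 - 0.01*-46.4278 = -3.4234
y_raw = 1.6886 - 0.01*24.886 = 1.4397
Step 3: Project onto [-1, 1].
x_proj = clip(-3.4234) = -1.0
y_proj = clip(1.4397) = 1.0
Step 4: Evaluate f.
f(-1.0, 1.0) = 12.0
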